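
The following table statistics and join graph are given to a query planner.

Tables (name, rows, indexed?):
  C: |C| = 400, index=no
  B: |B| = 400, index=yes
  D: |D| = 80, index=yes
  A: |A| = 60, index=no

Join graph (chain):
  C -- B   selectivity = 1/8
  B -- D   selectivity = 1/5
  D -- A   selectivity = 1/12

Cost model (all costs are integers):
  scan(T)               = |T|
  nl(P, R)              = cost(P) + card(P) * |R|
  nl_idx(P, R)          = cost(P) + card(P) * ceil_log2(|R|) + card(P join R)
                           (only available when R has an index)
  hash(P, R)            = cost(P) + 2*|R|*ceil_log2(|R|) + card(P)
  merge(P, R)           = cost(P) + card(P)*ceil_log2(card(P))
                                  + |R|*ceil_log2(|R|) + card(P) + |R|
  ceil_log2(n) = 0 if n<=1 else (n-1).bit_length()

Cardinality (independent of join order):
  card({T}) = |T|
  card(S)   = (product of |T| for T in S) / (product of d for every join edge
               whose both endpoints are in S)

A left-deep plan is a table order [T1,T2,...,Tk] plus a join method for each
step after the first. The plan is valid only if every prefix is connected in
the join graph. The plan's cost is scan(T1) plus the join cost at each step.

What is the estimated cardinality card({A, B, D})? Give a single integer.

Tables in S: A(60), B(400), D(80)
Edges inside S: B-D(d=5), D-A(d=12)
numerator = 60 * 400 * 80 = 1920000
denominator = 5 * 12 = 60
card(S) = 1920000 / 60 = 32000

32000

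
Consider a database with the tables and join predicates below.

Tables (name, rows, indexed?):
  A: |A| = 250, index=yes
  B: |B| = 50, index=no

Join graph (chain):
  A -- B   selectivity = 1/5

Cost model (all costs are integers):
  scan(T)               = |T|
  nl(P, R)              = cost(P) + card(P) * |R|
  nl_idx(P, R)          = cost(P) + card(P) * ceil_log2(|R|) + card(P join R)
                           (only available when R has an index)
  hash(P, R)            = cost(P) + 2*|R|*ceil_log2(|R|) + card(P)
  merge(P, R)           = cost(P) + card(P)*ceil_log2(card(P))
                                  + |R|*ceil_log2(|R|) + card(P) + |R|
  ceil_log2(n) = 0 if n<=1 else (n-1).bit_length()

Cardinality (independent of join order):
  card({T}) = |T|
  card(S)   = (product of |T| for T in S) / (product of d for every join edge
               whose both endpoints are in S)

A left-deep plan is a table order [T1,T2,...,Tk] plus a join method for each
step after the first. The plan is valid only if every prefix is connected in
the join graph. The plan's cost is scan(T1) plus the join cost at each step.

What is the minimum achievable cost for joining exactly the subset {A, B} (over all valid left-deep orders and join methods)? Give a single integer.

Selinger DP over subsets of {A,B}:
  {A}: scan cost=250, card=250
  {B}: scan cost=50, card=50
  {AB}: card=2500; try (B,hash)→1100, (A,merge)→2650, (B,merge)→2850, (A,nl_idx)→2950, (A,hash)→4100, (A,nl)→12550 …(+1); best=1100 via (B,hash)

1100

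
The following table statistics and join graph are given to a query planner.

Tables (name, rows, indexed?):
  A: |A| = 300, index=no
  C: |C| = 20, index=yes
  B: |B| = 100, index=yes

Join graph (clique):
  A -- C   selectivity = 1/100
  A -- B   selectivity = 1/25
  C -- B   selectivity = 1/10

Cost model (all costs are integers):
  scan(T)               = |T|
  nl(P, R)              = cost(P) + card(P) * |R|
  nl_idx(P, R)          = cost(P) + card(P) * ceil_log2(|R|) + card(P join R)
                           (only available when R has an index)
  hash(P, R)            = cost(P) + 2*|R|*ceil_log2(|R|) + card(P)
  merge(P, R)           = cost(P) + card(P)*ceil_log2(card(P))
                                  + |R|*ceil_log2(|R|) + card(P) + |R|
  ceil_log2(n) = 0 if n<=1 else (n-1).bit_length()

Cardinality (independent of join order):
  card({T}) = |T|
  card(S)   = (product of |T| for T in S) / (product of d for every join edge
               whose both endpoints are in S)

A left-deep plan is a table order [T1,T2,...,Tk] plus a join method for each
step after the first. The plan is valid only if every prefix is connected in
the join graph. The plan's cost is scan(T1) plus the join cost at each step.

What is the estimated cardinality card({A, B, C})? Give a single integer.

24

Tables in S: A(300), B(100), C(20)
Edges inside S: A-C(d=100), A-B(d=25), C-B(d=10)
numerator = 300 * 100 * 20 = 600000
denominator = 100 * 25 * 10 = 25000
card(S) = 600000 / 25000 = 24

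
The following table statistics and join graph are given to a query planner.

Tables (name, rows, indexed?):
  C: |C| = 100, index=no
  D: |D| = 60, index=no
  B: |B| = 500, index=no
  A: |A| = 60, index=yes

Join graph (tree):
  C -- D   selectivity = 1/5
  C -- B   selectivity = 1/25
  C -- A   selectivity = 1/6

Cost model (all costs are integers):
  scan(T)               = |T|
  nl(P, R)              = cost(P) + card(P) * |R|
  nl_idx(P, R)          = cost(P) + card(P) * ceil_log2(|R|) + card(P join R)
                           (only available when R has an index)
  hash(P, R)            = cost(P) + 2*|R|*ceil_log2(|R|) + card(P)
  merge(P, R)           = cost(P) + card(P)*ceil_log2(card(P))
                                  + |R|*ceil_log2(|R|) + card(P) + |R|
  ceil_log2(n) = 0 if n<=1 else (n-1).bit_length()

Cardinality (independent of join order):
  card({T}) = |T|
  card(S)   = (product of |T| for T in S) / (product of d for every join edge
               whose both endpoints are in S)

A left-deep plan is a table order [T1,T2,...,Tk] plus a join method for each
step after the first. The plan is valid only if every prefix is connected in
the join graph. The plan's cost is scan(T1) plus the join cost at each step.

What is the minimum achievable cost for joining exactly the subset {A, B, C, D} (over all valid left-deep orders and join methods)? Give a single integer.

Selinger DP over subsets of {A,B,C,D}:
  {C}: scan cost=100, card=100
  {D}: scan cost=60, card=60
  {B}: scan cost=500, card=500
  {A}: scan cost=60, card=60
  {CD}: card=1200; try (D,hash)→920, (C,merge)→1280, (D,merge)→1320, (C,hash)→1520, (C,nl)→6060, (D,nl)→6100; best=920 via (D,hash)
  {BC}: card=2000; try (C,hash)→2400, (B,merge)→5900, (C,merge)→6300, (B,hash)→9200, (B,nl)→50100, (C,nl)→50500; best=2400 via (C,hash)
  {AC}: card=1000; try (A,hash)→920, (C,merge)→1280, (A,merge)→1320, (C,hash)→1520, (A,nl_idx)→1700, (C,nl)→6060 …(+1); best=920 via (A,hash)
  {BCD}: card=24000; try (D,hash)→5120, (B,hash)→11120, (B,merge)→20320, (D,merge)→26820, (D,nl)→122400, (B,nl)→600920; best=5120 via (D,hash)
  {ACD}: card=12000; try (D,hash)→2640, (A,hash)→2840, (D,merge)→12340, (A,merge)→15740, (A,nl_idx)→20120, (D,nl)→60920 …(+1); best=2640 via (D,hash)
  {ABC}: card=20000; try (A,hash)→5120, (B,hash)→10920, (B,merge)→16920, (A,merge)→26820, (A,nl_idx)→34400, (A,nl)→122400 …(+1); best=5120 via (A,hash)
  {ABCD}: card=240000; try (B,hash)→23640, (D,hash)→25840, (A,hash)→29840, (B,merge)→187640, (D,merge)→325540, (A,nl_idx)→389120 …(+4); best=23640 via (B,hash)

23640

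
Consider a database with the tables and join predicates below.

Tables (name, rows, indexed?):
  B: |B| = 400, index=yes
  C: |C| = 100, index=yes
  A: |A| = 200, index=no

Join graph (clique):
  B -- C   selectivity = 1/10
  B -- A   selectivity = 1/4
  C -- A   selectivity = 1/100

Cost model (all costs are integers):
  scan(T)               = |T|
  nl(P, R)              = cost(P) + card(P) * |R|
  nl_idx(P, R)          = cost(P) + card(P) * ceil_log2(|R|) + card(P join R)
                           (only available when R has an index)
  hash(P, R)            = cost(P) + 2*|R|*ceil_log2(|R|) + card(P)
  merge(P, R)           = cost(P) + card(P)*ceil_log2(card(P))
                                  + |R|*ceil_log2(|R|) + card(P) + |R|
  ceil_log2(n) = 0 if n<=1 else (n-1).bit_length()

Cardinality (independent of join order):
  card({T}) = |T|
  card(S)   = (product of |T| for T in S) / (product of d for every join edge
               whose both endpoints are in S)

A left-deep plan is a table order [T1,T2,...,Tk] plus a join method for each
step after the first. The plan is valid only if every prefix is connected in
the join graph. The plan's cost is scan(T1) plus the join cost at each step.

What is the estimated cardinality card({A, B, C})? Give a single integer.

2000

Tables in S: A(200), B(400), C(100)
Edges inside S: B-C(d=10), B-A(d=4), C-A(d=100)
numerator = 200 * 400 * 100 = 8000000
denominator = 10 * 4 * 100 = 4000
card(S) = 8000000 / 4000 = 2000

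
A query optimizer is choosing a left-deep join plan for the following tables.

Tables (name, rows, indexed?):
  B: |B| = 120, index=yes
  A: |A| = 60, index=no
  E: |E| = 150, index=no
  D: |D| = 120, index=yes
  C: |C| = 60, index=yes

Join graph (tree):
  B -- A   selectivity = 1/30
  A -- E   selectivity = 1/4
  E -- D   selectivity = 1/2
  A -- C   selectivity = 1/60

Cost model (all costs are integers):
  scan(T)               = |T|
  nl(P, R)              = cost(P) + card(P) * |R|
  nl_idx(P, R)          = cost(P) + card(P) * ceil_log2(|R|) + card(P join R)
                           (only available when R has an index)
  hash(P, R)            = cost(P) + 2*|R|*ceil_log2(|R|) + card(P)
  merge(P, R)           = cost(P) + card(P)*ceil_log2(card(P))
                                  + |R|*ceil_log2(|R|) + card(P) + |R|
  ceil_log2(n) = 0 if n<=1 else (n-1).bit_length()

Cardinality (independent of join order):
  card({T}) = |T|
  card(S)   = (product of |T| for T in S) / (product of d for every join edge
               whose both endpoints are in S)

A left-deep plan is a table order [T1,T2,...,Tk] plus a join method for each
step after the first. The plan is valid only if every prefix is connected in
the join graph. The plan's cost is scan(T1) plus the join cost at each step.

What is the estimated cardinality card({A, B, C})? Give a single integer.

Tables in S: A(60), B(120), C(60)
Edges inside S: B-A(d=30), A-C(d=60)
numerator = 60 * 120 * 60 = 432000
denominator = 30 * 60 = 1800
card(S) = 432000 / 1800 = 240

240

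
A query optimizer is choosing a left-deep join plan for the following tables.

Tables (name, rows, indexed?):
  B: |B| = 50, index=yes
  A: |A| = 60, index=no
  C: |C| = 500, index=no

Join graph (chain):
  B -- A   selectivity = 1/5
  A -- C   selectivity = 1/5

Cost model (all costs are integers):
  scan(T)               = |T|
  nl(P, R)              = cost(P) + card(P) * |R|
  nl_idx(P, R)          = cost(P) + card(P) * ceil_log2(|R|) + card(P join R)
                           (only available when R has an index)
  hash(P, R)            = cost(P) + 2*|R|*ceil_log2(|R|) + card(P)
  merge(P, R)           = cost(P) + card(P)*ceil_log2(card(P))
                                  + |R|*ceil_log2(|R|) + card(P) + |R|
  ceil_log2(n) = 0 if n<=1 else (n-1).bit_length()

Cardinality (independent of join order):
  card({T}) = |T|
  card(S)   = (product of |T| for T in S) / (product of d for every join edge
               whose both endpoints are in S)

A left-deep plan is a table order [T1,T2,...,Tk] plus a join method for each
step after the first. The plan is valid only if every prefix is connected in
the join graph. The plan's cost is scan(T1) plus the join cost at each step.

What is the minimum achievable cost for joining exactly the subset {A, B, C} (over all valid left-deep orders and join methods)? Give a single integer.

Selinger DP over subsets of {A,B,C}:
  {B}: scan cost=50, card=50
  {A}: scan cost=60, card=60
  {C}: scan cost=500, card=500
  {AB}: card=600; try (B,hash)→720, (A,hash)→820, (A,merge)→820, (B,merge)→830, (B,nl_idx)→1020, (A,nl)→3050 …(+1); best=720 via (B,hash)
  {AC}: card=6000; try (A,hash)→1720, (C,merge)→5480, (A,merge)→5920, (C,hash)→9120, (C,nl)→30060, (A,nl)→30500; best=1720 via (A,hash)
  {ABC}: card=60000; try (B,hash)→8320, (C,hash)→10320, (C,merge)→12320, (B,merge)→86070, (B,nl_idx)→97720, (C,nl)→300720 …(+1); best=8320 via (B,hash)

8320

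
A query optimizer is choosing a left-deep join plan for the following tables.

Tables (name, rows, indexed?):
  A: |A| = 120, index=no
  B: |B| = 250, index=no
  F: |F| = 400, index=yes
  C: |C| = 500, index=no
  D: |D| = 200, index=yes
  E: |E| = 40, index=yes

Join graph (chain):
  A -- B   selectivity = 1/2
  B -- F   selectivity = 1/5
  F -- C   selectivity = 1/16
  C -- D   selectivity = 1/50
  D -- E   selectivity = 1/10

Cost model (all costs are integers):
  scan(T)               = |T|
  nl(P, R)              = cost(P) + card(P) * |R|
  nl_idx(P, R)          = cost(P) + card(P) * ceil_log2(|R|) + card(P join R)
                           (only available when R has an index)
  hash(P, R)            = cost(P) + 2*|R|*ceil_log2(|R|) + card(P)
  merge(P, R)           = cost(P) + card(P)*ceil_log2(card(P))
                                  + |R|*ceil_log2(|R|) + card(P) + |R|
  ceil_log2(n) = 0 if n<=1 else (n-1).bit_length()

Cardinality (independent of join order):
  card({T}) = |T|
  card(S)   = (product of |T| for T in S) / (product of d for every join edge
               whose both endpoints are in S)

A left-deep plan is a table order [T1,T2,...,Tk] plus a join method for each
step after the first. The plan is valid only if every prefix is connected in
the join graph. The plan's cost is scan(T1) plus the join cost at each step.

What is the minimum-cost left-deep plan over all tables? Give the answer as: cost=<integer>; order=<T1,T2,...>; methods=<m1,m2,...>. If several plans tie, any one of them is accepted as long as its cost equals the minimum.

Selinger DP (subsets sized 1..n):
  {A}: scan cost=120, card=120
  {B}: scan cost=250, card=250
  {F}: scan cost=400, card=400
  {C}: scan cost=500, card=500
  {D}: scan cost=200, card=200
  {E}: scan cost=40, card=40
  {AB}: card=15000; try (A,hash)→2180, (B,merge)→3330, (A,merge)→3460, (B,hash)→4240, (B,nl)→30120, (A,nl)→30250; best=2180 via (A,hash)
  {BF}: card=20000; try (B,hash)→4800, (F,merge)→6500, (B,merge)→6650, (F,hash)→7700, (F,nl_idx)→22500, (F,nl)→100250 …(+1); best=4800 via (B,hash)
  {CF}: card=12500; try (F,hash)→8200, (C,merge)→9400, (F,merge)→9500, (C,hash)→9800, (F,nl_idx)→17500, (C,nl)→200400 …(+1); best=8200 via (F,hash)
  {CD}: card=2000; try (D,hash)→4200, (D,nl_idx)→6500, (C,merge)→7000, (D,merge)→7300, (C,hash)→9400, (C,nl)→100200 …(+1); best=4200 via (D,hash)
  {DE}: card=800; try (E,hash)→880, (D,nl_idx)→1160, (D,merge)→2120, (E,nl_idx)→2200, (E,merge)→2280, (D,hash)→3280 …(+2); best=880 via (E,hash)
  {ABF}: card=1200000; try (F,hash)→24380, (A,hash)→26480, (F,merge)→231180, (A,merge)→325760, (F,nl_idx)→1337180, (A,nl)→2404800 …(+1); best=24380 via (F,hash)
  {BCF}: card=625000; try (B,hash)→24700, (C,hash)→33800, (B,merge)→197950, (C,merge)→329800, (B,nl)→3133200, (C,nl)→10004800; best=24700 via (B,hash)
  {CDF}: card=50000; try (F,hash)→13400, (D,hash)→23900, (F,merge)→32200, (F,nl_idx)→72200, (D,nl_idx)→158200, (D,merge)→197500 …(+2); best=13400 via (F,hash)
  {CDE}: card=8000; try (E,hash)→6680, (C,hash)→10680, (C,merge)→14680, (E,nl_idx)→24200, (E,merge)→28480, (E,nl)→84200 …(+1); best=6680 via (E,hash)
  {ABCF}: card=37500000; try (A,hash)→651380, (C,hash)→1233380, (A,merge)→13150660, (C,merge)→26429380, (A,nl)→75024700, (C,nl)→600024380; best=651380 via (A,hash)
  {BCDF}: card=2500000; try (B,hash)→67400, (D,hash)→652900, (B,merge)→865650, (D,nl_idx)→7524700, (B,nl)→12513400, (D,merge)→13151500 …(+1); best=67400 via (B,hash)
  {CDEF}: card=200000; try (F,hash)→21880, (E,hash)→63880, (F,merge)→122680, (F,nl_idx)→278680, (E,nl_idx)→513400, (E,merge)→863680 …(+2); best=21880 via (F,hash)
  {ABCDF}: card=150000000; try (A,hash)→2569080, (D,hash)→38154580, (A,merge)→57568360, (A,nl)→300067400, (D,nl_idx)→450651380, (D,merge)→1013153180 …(+1); best=2569080 via (A,hash)
  {BCDEF}: card=10000000; try (B,hash)→225880, (E,hash)→2567880, (B,merge)→3824130, (E,nl_idx)→25067400, (B,nl)→50021880, (E,merge)→57567680 …(+1); best=225880 via (B,hash)
  {ABCDEF}: card=600000000; try (A,hash)→10227560, (E,hash)→152569560, (A,merge)→250226840, (A,nl)→1200225880, (E,nl_idx)→1502569080, (E,merge)→4352569360 …(+1); best=10227560 via (A,hash)

cost=10227560; order=C,D,E,F,B,A; methods=hash,hash,hash,hash,hash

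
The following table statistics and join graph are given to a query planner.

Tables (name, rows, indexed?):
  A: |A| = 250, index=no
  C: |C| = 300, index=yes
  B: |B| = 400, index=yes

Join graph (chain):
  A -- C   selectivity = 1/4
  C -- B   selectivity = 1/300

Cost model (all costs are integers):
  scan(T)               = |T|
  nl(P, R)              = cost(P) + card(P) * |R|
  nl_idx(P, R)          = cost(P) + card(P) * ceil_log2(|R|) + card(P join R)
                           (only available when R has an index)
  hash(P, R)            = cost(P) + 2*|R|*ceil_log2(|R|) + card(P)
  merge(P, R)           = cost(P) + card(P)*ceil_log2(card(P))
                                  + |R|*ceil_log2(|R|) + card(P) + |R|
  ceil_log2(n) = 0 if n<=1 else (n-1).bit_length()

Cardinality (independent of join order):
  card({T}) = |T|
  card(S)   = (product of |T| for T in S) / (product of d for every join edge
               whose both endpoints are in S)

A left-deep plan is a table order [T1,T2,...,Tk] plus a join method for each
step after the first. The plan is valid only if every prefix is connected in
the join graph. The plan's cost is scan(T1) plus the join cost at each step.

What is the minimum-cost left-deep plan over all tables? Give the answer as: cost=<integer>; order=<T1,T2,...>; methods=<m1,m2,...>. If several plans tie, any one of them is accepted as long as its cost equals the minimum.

cost=7800; order=C,B,A; methods=nl_idx,hash

Selinger DP (subsets sized 1..n):
  {A}: scan cost=250, card=250
  {C}: scan cost=300, card=300
  {B}: scan cost=400, card=400
  {AC}: card=18750; try (A,hash)→4600, (C,merge)→5500, (A,merge)→5550, (C,hash)→5900, (C,nl_idx)→21250, (C,nl)→75250 …(+1); best=4600 via (A,hash)
  {BC}: card=400; try (B,nl_idx)→3400, (C,nl_idx)→4400, (C,hash)→6200, (B,merge)→7300, (C,merge)→7400, (B,hash)→7800 …(+2); best=3400 via (B,nl_idx)
  {ABC}: card=25000; try (A,hash)→7800, (A,merge)→9650, (B,hash)→30550, (A,nl)→103400, (B,nl_idx)→198350, (B,merge)→308600 …(+1); best=7800 via (A,hash)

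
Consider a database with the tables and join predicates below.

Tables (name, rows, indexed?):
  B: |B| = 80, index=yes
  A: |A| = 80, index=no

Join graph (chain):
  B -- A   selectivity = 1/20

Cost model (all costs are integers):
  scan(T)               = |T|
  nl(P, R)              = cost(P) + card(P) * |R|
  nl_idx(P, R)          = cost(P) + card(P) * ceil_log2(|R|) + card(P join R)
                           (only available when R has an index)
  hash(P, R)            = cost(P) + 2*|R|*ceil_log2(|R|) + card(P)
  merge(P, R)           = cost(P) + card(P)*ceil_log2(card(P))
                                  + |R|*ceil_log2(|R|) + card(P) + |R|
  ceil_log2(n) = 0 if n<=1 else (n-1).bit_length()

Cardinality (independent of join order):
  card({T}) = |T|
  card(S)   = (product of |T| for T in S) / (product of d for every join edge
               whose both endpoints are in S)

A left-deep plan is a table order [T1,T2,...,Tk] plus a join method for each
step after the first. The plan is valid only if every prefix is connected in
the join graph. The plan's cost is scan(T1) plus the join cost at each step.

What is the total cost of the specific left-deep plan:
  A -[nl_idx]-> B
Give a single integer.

step 1: scan A: cost=80, card=80
step 2: join B via nl_idx
    card(P join B) = 80*80/(20) = 320
    cost = 80 + 80*7 + 320 = 960

960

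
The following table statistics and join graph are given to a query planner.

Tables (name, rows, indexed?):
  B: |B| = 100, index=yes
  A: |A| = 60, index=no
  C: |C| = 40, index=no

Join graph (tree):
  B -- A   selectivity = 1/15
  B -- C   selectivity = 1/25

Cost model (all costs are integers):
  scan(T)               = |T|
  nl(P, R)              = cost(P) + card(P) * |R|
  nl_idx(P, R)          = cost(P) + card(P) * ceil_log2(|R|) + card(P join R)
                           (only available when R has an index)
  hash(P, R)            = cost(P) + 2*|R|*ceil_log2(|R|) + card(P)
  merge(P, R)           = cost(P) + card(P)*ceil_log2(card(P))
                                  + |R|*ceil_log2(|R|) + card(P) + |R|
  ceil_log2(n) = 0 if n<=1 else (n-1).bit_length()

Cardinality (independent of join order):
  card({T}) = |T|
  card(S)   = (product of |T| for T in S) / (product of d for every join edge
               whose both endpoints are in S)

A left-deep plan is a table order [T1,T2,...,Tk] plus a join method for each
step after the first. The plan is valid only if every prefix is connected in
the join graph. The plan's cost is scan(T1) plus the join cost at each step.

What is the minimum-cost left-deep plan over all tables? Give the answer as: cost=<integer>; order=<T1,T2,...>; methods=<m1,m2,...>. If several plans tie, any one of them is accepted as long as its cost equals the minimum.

Selinger DP (subsets sized 1..n):
  {B}: scan cost=100, card=100
  {A}: scan cost=60, card=60
  {C}: scan cost=40, card=40
  {AB}: card=400; try (B,nl_idx)→880, (A,hash)→920, (B,merge)→1280, (A,merge)→1320, (B,hash)→1520, (B,nl)→6060 …(+1); best=880 via (B,nl_idx)
  {BC}: card=160; try (B,nl_idx)→480, (C,hash)→680, (B,merge)→1120, (C,merge)→1180, (B,hash)→1480, (B,nl)→4040 …(+1); best=480 via (B,nl_idx)
  {ABC}: card=640; try (A,hash)→1360, (C,hash)→1760, (A,merge)→2340, (C,merge)→5160, (A,nl)→10080, (C,nl)→16880; best=1360 via (A,hash)

cost=1360; order=C,B,A; methods=nl_idx,hash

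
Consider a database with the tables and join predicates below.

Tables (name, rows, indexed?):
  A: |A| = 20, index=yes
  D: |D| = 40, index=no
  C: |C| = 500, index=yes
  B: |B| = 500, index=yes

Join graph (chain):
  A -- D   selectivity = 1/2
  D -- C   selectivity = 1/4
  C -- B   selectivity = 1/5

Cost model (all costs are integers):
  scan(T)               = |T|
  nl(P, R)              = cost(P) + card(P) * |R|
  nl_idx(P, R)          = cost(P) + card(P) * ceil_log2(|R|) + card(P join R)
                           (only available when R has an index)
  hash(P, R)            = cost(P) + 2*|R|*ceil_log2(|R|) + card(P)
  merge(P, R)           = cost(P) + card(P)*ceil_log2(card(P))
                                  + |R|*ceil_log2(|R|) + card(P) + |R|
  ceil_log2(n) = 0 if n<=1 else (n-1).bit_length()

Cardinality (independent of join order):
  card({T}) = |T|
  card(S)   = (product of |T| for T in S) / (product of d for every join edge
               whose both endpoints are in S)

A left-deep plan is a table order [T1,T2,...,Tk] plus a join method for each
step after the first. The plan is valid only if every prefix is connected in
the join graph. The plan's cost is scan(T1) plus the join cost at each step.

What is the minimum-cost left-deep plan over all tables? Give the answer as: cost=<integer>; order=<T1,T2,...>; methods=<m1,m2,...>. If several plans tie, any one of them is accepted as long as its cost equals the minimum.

cost=65680; order=C,D,A,B; methods=hash,hash,hash

Selinger DP (subsets sized 1..n):
  {A}: scan cost=20, card=20
  {D}: scan cost=40, card=40
  {C}: scan cost=500, card=500
  {B}: scan cost=500, card=500
  {AD}: card=400; try (A,hash)→280, (D,merge)→420, (A,merge)→440, (D,hash)→520, (A,nl_idx)→640, (D,nl)→820 …(+1); best=280 via (A,hash)
  {CD}: card=5000; try (D,hash)→1480, (C,merge)→5320, (C,nl_idx)→5400, (D,merge)→5780, (C,hash)→9080, (C,nl)→20040 …(+1); best=1480 via (D,hash)
  {BC}: card=50000; try (C,hash)→10000, (B,hash)→10000, (C,merge)→10500, (B,merge)→10500, (C,nl_idx)→55000, (B,nl_idx)→55000 …(+2); best=10000 via (C,hash)
  {ACD}: card=50000; try (A,hash)→6680, (C,merge)→9280, (C,hash)→9680, (C,nl_idx)→53880, (A,merge)→71600, (A,nl_idx)→76480 …(+2); best=6680 via (A,hash)
  {BCD}: card=500000; try (B,hash)→15480, (D,hash)→60480, (B,merge)→76480, (B,nl_idx)→546480, (D,merge)→860280, (D,nl)→2010000 …(+1); best=15480 via (B,hash)
  {ABCD}: card=5000000; try (B,hash)→65680, (A,hash)→515680, (B,merge)→861680, (B,nl_idx)→5456680, (A,nl_idx)→7515480, (A,nl)→10015480 …(+2); best=65680 via (B,hash)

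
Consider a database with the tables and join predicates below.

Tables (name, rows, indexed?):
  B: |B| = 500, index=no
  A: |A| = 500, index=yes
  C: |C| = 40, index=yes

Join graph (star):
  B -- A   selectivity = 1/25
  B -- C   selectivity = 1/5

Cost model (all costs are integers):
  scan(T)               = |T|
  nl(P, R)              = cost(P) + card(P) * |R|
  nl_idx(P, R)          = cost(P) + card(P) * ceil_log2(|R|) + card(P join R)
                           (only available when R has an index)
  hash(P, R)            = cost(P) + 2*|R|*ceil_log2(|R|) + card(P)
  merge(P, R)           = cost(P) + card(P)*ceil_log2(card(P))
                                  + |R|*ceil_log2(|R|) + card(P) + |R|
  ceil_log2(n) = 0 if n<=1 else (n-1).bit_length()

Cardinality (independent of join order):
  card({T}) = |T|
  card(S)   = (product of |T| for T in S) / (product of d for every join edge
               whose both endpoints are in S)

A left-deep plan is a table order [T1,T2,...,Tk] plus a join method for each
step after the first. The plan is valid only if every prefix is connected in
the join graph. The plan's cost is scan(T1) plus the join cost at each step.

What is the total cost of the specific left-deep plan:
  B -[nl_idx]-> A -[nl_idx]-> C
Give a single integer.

155000

step 1: scan B: cost=500, card=500
step 2: join A via nl_idx
    card(P join A) = 500*500/(25) = 10000
    cost = 500 + 500*9 + 10000 = 15000
step 3: join C via nl_idx
    card(P join C) = 10000*40/(5) = 80000
    cost = 15000 + 10000*6 + 80000 = 155000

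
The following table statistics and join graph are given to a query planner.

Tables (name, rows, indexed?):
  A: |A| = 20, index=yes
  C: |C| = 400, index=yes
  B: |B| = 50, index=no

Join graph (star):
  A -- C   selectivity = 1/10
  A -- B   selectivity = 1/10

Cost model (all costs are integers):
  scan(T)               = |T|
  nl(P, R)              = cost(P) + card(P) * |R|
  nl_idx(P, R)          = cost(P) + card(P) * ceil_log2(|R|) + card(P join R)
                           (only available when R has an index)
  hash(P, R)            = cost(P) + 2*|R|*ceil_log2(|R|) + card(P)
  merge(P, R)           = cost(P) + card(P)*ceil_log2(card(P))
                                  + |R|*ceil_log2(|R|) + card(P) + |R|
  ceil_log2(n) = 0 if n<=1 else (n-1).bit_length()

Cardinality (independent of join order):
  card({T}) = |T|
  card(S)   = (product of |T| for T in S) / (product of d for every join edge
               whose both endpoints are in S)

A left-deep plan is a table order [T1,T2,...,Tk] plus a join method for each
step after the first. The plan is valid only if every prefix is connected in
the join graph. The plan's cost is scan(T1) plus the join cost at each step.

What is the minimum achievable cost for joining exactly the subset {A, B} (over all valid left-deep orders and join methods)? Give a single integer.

Selinger DP over subsets of {A,B}:
  {A}: scan cost=20, card=20
  {B}: scan cost=50, card=50
  {AB}: card=100; try (A,hash)→300, (A,nl_idx)→400, (B,merge)→490, (A,merge)→520, (B,hash)→640, (B,nl)→1020 …(+1); best=300 via (A,hash)

300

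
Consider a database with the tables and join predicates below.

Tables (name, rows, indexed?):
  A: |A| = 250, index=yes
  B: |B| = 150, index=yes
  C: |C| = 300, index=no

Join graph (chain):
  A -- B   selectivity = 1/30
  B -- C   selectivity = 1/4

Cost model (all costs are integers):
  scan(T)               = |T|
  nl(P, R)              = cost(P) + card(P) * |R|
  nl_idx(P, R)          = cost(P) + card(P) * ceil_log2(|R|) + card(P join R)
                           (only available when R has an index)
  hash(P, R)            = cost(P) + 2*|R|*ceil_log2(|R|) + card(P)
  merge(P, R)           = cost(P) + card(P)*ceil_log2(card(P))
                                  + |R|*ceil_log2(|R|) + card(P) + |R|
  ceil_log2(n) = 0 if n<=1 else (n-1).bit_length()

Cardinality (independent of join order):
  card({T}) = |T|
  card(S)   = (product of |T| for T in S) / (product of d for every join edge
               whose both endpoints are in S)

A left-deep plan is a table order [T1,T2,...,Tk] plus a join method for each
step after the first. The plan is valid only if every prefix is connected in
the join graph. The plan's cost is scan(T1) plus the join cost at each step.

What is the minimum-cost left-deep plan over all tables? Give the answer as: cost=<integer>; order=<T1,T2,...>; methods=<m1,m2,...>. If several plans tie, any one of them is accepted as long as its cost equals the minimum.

Selinger DP (subsets sized 1..n):
  {A}: scan cost=250, card=250
  {B}: scan cost=150, card=150
  {C}: scan cost=300, card=300
  {AB}: card=1250; try (A,nl_idx)→2600, (B,hash)→2900, (B,nl_idx)→3500, (A,merge)→3750, (B,merge)→3850, (A,hash)→4300 …(+2); best=2600 via (A,nl_idx)
  {BC}: card=11250; try (B,hash)→3000, (C,merge)→4500, (B,merge)→4650, (C,hash)→5700, (B,nl_idx)→13950, (C,nl)→45150 …(+1); best=3000 via (B,hash)
  {ABC}: card=93750; try (C,hash)→9250, (A,hash)→18250, (C,merge)→20600, (A,merge)→174000, (A,nl_idx)→186750, (C,nl)→377600 …(+1); best=9250 via (C,hash)

cost=9250; order=B,A,C; methods=nl_idx,hash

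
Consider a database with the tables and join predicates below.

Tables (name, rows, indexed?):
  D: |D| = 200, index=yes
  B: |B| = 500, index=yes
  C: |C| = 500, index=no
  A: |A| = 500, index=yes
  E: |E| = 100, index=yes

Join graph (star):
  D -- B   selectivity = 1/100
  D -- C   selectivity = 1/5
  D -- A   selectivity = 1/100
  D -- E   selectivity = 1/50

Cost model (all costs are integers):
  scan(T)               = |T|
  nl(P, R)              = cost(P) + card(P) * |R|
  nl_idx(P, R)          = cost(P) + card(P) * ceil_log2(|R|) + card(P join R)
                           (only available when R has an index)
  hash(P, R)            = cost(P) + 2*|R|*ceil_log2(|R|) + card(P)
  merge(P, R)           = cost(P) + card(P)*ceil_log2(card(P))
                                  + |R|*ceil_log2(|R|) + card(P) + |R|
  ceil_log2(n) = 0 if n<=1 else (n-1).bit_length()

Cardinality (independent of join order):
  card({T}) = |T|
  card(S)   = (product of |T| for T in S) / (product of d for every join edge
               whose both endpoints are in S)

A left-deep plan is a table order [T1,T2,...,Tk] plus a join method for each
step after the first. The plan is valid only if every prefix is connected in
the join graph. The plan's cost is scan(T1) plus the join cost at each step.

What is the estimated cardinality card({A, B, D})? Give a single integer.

5000

Tables in S: A(500), B(500), D(200)
Edges inside S: D-B(d=100), D-A(d=100)
numerator = 500 * 500 * 200 = 50000000
denominator = 100 * 100 = 10000
card(S) = 50000000 / 10000 = 5000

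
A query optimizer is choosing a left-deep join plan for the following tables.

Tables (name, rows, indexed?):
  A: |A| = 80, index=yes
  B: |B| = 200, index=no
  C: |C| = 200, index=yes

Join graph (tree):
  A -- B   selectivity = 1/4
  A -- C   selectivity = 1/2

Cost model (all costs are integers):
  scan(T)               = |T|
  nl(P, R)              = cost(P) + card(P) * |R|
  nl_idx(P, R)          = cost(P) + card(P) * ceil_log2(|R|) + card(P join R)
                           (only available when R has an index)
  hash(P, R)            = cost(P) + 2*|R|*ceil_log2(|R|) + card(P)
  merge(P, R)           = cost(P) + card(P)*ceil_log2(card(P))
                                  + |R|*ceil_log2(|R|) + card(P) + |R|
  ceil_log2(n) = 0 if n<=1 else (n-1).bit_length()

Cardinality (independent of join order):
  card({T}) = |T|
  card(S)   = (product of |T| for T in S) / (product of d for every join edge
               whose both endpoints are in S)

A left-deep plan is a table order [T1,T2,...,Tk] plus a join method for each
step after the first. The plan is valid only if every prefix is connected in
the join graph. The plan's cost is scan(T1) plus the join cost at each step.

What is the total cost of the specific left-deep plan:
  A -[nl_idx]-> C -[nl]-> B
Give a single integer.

step 1: scan A: cost=80, card=80
step 2: join C via nl_idx
    card(P join C) = 80*200/(2) = 8000
    cost = 80 + 80*8 + 8000 = 8720
step 3: join B via nl
    card(P join B) = 8000*200/(4) = 400000
    cost = 8720 + 8000*200 = 1608720

1608720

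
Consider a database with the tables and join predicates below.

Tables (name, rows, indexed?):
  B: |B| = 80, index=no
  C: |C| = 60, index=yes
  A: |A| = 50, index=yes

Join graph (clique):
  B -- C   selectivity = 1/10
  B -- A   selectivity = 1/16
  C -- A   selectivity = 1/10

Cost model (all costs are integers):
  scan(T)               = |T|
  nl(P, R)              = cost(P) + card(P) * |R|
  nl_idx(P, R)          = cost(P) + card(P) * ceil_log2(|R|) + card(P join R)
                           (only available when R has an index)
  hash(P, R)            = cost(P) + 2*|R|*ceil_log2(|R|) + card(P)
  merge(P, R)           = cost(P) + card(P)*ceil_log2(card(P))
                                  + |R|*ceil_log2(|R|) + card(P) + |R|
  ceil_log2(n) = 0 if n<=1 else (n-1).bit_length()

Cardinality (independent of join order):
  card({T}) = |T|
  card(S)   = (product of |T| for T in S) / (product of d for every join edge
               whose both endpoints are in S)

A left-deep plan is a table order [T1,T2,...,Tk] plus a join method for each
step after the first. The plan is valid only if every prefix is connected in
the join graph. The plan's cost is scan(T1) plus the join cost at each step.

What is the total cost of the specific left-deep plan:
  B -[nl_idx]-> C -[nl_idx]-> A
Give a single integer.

step 1: scan B: cost=80, card=80
step 2: join C via nl_idx
    card(P join C) = 80*60/(10) = 480
    cost = 80 + 80*6 + 480 = 1040
step 3: join A via nl_idx
    card(P join A) = 480*50/(16*10) = 150
    cost = 1040 + 480*6 + 150 = 4070

4070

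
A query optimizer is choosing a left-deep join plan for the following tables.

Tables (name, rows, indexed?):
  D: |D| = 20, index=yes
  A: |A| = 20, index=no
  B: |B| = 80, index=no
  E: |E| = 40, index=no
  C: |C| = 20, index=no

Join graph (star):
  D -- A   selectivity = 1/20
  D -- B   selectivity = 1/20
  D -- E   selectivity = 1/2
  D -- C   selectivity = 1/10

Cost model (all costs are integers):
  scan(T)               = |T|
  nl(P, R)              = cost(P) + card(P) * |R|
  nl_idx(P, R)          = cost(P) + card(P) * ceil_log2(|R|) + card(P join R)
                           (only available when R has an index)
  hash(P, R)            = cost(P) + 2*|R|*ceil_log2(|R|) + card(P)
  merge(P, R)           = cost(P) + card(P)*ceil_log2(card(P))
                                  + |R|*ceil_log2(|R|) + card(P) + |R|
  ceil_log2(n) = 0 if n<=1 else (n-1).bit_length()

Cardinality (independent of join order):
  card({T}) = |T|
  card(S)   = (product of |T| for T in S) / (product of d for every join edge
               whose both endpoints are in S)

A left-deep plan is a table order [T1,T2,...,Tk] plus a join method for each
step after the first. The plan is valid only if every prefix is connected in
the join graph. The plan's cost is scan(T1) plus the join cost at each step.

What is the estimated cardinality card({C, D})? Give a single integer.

40

Tables in S: C(20), D(20)
Edges inside S: D-C(d=10)
numerator = 20 * 20 = 400
denominator = 10 = 10
card(S) = 400 / 10 = 40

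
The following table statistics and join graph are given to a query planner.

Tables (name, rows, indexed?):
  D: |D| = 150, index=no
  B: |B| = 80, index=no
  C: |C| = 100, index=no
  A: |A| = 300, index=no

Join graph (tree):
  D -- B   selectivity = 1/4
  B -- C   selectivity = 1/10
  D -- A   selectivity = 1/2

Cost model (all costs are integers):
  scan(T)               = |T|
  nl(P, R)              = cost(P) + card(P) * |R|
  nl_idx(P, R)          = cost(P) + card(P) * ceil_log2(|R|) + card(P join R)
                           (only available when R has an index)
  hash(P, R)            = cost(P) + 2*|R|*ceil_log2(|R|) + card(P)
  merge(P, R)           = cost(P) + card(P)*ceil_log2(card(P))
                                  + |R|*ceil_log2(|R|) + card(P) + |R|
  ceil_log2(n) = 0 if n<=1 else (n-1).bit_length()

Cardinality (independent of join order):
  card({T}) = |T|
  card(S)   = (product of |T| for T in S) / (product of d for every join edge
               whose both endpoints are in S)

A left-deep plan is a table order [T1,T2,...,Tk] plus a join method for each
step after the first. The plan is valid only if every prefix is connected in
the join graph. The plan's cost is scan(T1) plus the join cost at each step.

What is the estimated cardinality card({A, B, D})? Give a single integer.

450000

Tables in S: A(300), B(80), D(150)
Edges inside S: D-B(d=4), D-A(d=2)
numerator = 300 * 80 * 150 = 3600000
denominator = 4 * 2 = 8
card(S) = 3600000 / 8 = 450000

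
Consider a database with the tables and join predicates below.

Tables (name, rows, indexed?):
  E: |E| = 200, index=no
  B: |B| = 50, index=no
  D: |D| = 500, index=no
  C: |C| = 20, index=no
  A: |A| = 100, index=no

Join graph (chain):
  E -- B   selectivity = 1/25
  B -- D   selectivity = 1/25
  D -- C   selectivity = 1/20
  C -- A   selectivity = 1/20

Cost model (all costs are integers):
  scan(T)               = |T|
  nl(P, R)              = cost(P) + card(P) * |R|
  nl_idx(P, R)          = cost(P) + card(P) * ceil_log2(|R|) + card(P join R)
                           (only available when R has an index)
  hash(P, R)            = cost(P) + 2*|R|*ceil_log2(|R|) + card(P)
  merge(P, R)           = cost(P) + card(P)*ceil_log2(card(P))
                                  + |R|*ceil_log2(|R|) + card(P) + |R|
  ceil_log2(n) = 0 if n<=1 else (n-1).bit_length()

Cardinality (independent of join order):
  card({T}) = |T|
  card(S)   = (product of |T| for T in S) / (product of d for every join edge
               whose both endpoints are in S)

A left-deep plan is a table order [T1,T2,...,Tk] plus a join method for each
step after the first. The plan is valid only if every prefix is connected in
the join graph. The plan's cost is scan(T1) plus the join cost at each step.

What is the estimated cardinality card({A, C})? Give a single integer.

100

Tables in S: A(100), C(20)
Edges inside S: C-A(d=20)
numerator = 100 * 20 = 2000
denominator = 20 = 20
card(S) = 2000 / 20 = 100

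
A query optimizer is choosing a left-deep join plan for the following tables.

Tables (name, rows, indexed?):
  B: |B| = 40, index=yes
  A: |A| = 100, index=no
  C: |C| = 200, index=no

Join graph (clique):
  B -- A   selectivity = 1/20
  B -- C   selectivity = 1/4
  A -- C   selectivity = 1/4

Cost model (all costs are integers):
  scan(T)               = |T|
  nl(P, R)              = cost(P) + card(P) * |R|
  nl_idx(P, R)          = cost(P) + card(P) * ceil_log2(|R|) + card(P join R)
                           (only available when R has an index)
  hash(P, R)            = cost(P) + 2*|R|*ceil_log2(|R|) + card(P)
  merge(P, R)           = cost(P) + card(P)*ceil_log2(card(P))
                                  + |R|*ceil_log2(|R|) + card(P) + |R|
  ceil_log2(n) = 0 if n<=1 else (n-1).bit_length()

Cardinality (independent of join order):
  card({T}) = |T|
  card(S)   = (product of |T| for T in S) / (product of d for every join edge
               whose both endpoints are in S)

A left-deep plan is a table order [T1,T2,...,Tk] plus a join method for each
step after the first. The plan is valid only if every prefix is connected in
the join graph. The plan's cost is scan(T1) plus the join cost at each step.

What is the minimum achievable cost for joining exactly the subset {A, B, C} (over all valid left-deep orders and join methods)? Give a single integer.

4080

Selinger DP over subsets of {A,B,C}:
  {B}: scan cost=40, card=40
  {A}: scan cost=100, card=100
  {C}: scan cost=200, card=200
  {AB}: card=200; try (B,hash)→680, (B,nl_idx)→900, (A,merge)→1120, (B,merge)→1180, (A,hash)→1480, (A,nl)→4040 …(+1); best=680 via (B,hash)
  {BC}: card=2000; try (B,hash)→880, (C,merge)→2120, (B,merge)→2280, (C,hash)→3280, (B,nl_idx)→3400, (C,nl)→8040 …(+1); best=880 via (B,hash)
  {AC}: card=5000; try (A,hash)→1800, (C,merge)→2700, (A,merge)→2800, (C,hash)→3400, (C,nl)→20100, (A,nl)→20200; best=1800 via (A,hash)
  {ABC}: card=2500; try (C,hash)→4080, (C,merge)→4280, (A,hash)→4280, (B,hash)→7280, (A,merge)→25680, (B,nl_idx)→34300 …(+4); best=4080 via (C,hash)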